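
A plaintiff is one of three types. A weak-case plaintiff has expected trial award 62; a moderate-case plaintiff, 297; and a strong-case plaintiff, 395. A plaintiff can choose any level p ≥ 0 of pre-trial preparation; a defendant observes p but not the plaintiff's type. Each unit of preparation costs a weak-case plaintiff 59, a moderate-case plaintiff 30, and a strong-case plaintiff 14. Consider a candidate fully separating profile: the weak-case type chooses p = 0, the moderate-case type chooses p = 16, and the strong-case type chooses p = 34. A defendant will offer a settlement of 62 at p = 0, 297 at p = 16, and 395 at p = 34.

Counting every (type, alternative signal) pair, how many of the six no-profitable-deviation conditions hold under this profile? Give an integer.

3

Weak-case (own payoff 62): to p=16 gives 297 − 59×16 = -647 → no gain ✓; to p=34 gives 395 − 59×34 = -1611 → no gain ✓.
Strong-case (own payoff 395 − 14×34 = -81): to p=0 gives 62 → profitable ✗; to p=16 gives 297 − 14×16 = 73 → profitable ✗.
Moderate-case (own payoff 297 − 30×16 = -183): to p=0 gives 62 → profitable ✗; to p=34 gives 395 − 30×34 = -625 → no gain ✓.
3 of the 6 constraints hold; not an equilibrium.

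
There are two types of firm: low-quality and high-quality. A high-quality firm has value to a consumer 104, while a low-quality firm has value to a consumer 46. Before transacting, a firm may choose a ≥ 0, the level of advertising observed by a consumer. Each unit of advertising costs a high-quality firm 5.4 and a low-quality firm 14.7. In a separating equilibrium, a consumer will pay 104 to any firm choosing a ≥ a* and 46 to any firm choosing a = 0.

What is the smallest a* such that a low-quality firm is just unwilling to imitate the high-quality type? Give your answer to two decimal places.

3.95

A low-quality firm choosing a = 0 receives 46.
Imitating at a* instead would pay 104 at cost 14.7·a*, netting 104 − 14.7·a*.
Indifference: 46 = 104 − 14.7·a*, so a* = (104 − 46) / 14.7 ≈ 3.95.
This is the low-quality type's binding incentive-compatibility constraint; any a ≥ 3.95 sustains separation on that side.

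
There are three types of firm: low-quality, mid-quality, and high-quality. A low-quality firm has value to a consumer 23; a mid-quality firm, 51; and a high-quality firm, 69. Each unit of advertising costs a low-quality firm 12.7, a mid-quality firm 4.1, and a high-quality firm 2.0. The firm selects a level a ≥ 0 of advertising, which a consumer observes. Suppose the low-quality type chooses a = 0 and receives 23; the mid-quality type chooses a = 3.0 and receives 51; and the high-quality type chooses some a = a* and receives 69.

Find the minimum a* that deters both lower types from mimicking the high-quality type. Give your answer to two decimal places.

7.39

Low-quality type (on-path payoff 23) won't mimic when 23 ≥ 69 − 12.7·a*, i.e. a* ≥ 3.62.
Mid-quality type (on-path payoff 51 − 4.1×3.0 = 38.7) won't mimic when 38.7 ≥ 69 − 4.1·a*, i.e. a* ≥ 7.39.
Both must hold, so a* = max(3.62, 7.39) = 7.39. The mid-quality type's constraint binds.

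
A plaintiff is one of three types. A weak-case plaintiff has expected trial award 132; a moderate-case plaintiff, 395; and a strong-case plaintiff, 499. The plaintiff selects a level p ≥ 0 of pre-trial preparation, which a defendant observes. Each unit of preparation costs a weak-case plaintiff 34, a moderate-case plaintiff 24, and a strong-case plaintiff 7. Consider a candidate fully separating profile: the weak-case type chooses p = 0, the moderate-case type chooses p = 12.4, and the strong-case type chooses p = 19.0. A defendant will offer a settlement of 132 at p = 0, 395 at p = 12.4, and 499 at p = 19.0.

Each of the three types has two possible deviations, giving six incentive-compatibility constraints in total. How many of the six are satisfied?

5

Weak-case (own payoff 132): to p=12.4 gives 395 − 34×12.4 = -26.6 → no gain ✓; to p=19.0 gives 499 − 34×19.0 = -147 → no gain ✓.
Moderate-case (own payoff 395 − 24×12.4 = 97.4): to p=0 gives 132 → profitable ✗; to p=19.0 gives 499 − 24×19.0 = 43 → no gain ✓.
Strong-case (own payoff 499 − 7×19.0 = 366): to p=0 gives 132 → no gain ✓; to p=12.4 gives 395 − 7×12.4 = 308.2 → no gain ✓.
5 of the 6 constraints hold; not an equilibrium.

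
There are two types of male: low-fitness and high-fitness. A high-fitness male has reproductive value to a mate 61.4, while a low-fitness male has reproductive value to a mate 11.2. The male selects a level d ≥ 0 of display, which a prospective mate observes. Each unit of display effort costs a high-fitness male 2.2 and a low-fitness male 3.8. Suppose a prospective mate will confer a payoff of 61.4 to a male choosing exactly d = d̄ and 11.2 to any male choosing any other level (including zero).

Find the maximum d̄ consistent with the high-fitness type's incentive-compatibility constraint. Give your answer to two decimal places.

Choosing d̄ yields the high-fitness type 61.4 − 2.2·d̄; choosing zero yields 11.2.
The high-fitness type is indifferent at 61.4 − 2.2·d̄ = 11.2, i.e. d̄ = (61.4 − 11.2) / 2.2 ≈ 22.82.
For any d̄ above 22.82 the high-fitness type would rather pool at zero, so separation collapses.

22.82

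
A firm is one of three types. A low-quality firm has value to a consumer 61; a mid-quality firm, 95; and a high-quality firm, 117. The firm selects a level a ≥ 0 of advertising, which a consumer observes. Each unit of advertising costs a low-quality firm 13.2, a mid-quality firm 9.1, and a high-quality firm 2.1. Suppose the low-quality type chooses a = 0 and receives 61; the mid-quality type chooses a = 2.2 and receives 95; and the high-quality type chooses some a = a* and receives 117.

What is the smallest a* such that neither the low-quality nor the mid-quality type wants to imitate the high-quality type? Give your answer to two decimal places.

4.62

Mid-quality type (on-path payoff 95 − 9.1×2.2 = 74.98) won't mimic when 74.98 ≥ 117 − 9.1·a*, i.e. a* ≥ 4.62.
Low-quality type (on-path payoff 61) won't mimic when 61 ≥ 117 − 13.2·a*, i.e. a* ≥ 4.24.
Both must hold, so a* = max(4.24, 4.62) = 4.62. The mid-quality type's constraint binds.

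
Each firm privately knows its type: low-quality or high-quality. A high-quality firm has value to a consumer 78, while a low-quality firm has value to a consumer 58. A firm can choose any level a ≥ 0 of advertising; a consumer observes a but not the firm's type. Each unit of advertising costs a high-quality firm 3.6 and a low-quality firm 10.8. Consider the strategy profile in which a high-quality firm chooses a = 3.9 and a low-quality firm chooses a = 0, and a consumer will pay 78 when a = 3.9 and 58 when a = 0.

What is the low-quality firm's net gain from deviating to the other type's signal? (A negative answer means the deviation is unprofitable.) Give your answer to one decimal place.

Playing a = 0 the low-quality firm receives 58.
Deviating to a = 3.9 brings payment 78 at cost 10.8 × 3.9 = 42.12, netting 35.88.
Gain from deviating: 35.88 − 58 = -22.12, i.e. -22.1 to one decimal place.
The gain is negative, so the low-quality type's incentive-compatibility constraint is satisfied.

-22.1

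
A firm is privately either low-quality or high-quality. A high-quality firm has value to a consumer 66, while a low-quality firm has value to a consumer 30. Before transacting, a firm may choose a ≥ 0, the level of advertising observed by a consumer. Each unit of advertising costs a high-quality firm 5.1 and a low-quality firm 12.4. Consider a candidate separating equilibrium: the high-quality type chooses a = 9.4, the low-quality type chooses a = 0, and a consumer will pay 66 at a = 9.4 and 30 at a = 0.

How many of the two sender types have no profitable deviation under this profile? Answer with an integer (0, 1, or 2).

Low-quality type: stay at 0 → 30; mimic → 66 − 12.4 × 9.4 = -50.56. IC holds (30 ≥ -50.56).
High-quality type: signal → 66 − 5.1 × 9.4 = 18.06; deviate to 0 → 30. IC fails (18.06 < 30).
1 of 2 constraints hold, so this profile is not an equilibrium.

1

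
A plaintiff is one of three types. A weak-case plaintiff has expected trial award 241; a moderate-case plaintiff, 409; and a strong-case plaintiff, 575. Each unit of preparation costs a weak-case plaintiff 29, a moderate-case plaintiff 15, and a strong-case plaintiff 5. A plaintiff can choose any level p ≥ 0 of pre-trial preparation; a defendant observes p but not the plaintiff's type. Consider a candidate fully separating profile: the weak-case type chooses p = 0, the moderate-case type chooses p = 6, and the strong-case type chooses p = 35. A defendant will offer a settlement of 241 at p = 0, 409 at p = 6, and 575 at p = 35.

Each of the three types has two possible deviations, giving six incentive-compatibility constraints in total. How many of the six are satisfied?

6

Moderate-case (own payoff 409 − 15×6 = 319): to p=0 gives 241 → no gain ✓; to p=35 gives 575 − 15×35 = 50 → no gain ✓.
Weak-case (own payoff 241): to p=6 gives 409 − 29×6 = 235 → no gain ✓; to p=35 gives 575 − 29×35 = -440 → no gain ✓.
Strong-case (own payoff 575 − 5×35 = 400): to p=0 gives 241 → no gain ✓; to p=6 gives 409 − 5×6 = 379 → no gain ✓.
6 of the 6 constraints hold; this profile is a separating equilibrium.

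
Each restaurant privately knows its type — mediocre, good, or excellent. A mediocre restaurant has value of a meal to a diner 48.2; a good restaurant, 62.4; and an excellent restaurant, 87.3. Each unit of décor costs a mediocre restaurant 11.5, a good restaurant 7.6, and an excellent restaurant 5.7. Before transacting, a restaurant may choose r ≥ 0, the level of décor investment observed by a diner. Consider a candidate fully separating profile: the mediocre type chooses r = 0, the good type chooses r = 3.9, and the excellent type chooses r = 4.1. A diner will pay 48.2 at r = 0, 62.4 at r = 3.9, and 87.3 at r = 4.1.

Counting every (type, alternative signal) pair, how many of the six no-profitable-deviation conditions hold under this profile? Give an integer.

Good (own payoff 62.4 − 7.6×3.9 = 32.76): to r=0 gives 48.2 → profitable ✗; to r=4.1 gives 87.3 − 7.6×4.1 = 56.14 → profitable ✗.
Mediocre (own payoff 48.2): to r=3.9 gives 62.4 − 11.5×3.9 = 17.55 → no gain ✓; to r=4.1 gives 87.3 − 11.5×4.1 = 40.15 → no gain ✓.
Excellent (own payoff 87.3 − 5.7×4.1 = 63.93): to r=0 gives 48.2 → no gain ✓; to r=3.9 gives 62.4 − 5.7×3.9 = 40.17 → no gain ✓.
4 of the 6 constraints hold; not an equilibrium.

4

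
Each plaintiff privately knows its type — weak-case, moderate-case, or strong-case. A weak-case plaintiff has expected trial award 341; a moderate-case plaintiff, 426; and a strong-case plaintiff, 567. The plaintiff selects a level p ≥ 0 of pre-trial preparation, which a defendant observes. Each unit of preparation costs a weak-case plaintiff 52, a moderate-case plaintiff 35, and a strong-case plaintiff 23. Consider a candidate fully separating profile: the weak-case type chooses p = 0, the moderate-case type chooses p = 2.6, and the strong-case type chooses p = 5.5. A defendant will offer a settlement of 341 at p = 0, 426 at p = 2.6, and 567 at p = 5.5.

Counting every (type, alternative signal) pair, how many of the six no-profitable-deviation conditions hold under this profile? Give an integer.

4

Moderate-case (own payoff 426 − 35×2.6 = 335): to p=0 gives 341 → profitable ✗; to p=5.5 gives 567 − 35×5.5 = 374.5 → profitable ✗.
Weak-case (own payoff 341): to p=2.6 gives 426 − 52×2.6 = 290.8 → no gain ✓; to p=5.5 gives 567 − 52×5.5 = 281 → no gain ✓.
Strong-case (own payoff 567 − 23×5.5 = 440.5): to p=0 gives 341 → no gain ✓; to p=2.6 gives 426 − 23×2.6 = 366.2 → no gain ✓.
4 of the 6 constraints hold; not an equilibrium.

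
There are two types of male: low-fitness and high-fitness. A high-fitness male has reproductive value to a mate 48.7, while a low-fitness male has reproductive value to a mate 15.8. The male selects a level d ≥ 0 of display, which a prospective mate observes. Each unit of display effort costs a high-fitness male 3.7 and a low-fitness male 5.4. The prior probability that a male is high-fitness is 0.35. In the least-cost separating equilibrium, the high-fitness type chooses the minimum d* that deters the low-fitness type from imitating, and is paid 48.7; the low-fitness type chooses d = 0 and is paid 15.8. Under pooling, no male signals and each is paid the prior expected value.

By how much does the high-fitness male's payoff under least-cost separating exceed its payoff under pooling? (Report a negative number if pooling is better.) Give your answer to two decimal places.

Least-cost separating signal: d* solves 15.8 = 48.7 − 5.4·d*, so d* = (48.7 − 15.8)/5.4 ≈ 6.0926.
High-fitness type's separating payoff: 48.7 − 3.7 × d* = 48.7 − 3.7 × (48.7 − 15.8)/5.4 = 48.7 − 121.73/5.4 ≈ 26.1574.
Pooling payoff: 0.35 × 48.7 + 0.65 × 15.8 = 27.315.
Difference: 26.1574 − 27.315 = -1.1576, i.e. -1.16 to two decimal places.
The high-fitness type would prefer the pooling outcome.

-1.16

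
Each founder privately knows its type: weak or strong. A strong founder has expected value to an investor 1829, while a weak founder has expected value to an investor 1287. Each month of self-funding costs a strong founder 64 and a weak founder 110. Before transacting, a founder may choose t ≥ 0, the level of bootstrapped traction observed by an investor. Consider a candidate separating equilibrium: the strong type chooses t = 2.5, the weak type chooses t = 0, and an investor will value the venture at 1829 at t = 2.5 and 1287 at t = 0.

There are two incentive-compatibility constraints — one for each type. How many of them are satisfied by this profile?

1

Weak type: stay at 0 → 1287; mimic → 1829 − 110 × 2.5 = 1554. IC fails (1287 < 1554).
Strong type: signal → 1829 − 64 × 2.5 = 1669; deviate to 0 → 1287. IC holds (1669 ≥ 1287).
1 of 2 constraints hold, so this profile is not an equilibrium.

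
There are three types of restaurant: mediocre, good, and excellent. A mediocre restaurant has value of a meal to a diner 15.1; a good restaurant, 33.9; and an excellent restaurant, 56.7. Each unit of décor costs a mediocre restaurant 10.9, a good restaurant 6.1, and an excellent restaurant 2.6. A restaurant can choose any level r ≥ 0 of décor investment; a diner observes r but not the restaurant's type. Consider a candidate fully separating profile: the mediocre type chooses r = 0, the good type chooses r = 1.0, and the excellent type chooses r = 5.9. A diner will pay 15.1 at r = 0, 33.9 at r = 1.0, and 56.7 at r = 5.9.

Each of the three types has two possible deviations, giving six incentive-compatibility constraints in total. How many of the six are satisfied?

5

Mediocre (own payoff 15.1): to r=1.0 gives 33.9 − 10.9×1.0 = 23 → profitable ✗; to r=5.9 gives 56.7 − 10.9×5.9 = -7.61 → no gain ✓.
Excellent (own payoff 56.7 − 2.6×5.9 = 41.36): to r=0 gives 15.1 → no gain ✓; to r=1.0 gives 33.9 − 2.6×1.0 = 31.3 → no gain ✓.
Good (own payoff 33.9 − 6.1×1.0 = 27.8): to r=0 gives 15.1 → no gain ✓; to r=5.9 gives 56.7 − 6.1×5.9 = 20.71 → no gain ✓.
5 of the 6 constraints hold; not an equilibrium.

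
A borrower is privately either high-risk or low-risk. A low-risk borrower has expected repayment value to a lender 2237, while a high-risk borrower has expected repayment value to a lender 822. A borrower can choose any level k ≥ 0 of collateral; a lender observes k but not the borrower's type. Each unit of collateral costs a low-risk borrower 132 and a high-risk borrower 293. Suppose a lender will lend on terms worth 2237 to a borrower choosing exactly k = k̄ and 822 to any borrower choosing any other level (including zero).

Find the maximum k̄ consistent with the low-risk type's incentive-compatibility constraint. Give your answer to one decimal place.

10.7

Choosing k̄ yields the low-risk type 2237 − 132·k̄; choosing zero yields 822.
The low-risk type is indifferent at 2237 − 132·k̄ = 822, i.e. k̄ = (2237 − 822) / 132 ≈ 10.7.
For any k̄ above 10.7 the low-risk type would rather pool at zero, so separation collapses.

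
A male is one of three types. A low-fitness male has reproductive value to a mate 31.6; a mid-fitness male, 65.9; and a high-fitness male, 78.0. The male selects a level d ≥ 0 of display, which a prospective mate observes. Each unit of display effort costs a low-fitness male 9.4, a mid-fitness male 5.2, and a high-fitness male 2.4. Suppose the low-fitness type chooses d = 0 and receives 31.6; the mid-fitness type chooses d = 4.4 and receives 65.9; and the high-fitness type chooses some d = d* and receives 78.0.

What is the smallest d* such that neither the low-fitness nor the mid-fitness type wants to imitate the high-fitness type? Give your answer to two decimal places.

6.73

Low-fitness type (on-path payoff 31.6) won't mimic when 31.6 ≥ 78.0 − 9.4·d*, i.e. d* ≥ 4.94.
Mid-fitness type (on-path payoff 65.9 − 5.2×4.4 = 43.02) won't mimic when 43.02 ≥ 78.0 − 5.2·d*, i.e. d* ≥ 6.73.
Both must hold, so d* = max(4.94, 6.73) = 6.73. The mid-fitness type's constraint binds.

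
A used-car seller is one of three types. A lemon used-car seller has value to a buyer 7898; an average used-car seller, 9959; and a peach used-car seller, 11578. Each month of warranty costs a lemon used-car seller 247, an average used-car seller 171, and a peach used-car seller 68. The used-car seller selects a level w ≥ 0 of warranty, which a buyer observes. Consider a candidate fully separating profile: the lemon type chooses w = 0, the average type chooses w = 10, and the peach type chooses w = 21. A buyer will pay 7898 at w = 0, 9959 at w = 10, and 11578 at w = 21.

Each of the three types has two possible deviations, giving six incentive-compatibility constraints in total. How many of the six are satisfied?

6

Peach (own payoff 11578 − 68×21 = 10150): to w=0 gives 7898 → no gain ✓; to w=10 gives 9959 − 68×10 = 9279 → no gain ✓.
Lemon (own payoff 7898): to w=10 gives 9959 − 247×10 = 7489 → no gain ✓; to w=21 gives 11578 − 247×21 = 6391 → no gain ✓.
Average (own payoff 9959 − 171×10 = 8249): to w=0 gives 7898 → no gain ✓; to w=21 gives 11578 − 171×21 = 7987 → no gain ✓.
6 of the 6 constraints hold; this profile is a separating equilibrium.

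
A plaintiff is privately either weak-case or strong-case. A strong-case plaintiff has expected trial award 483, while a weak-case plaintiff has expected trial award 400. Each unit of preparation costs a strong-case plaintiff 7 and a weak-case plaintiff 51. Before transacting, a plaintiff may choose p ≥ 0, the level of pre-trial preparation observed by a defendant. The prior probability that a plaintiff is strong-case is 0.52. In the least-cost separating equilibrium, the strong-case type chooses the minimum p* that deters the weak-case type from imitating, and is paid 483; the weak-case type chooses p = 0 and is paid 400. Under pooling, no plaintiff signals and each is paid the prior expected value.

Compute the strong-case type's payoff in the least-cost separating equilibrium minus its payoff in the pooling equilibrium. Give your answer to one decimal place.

28.4

Least-cost separating signal: p* solves 400 = 483 − 51·p*, so p* = (483 − 400)/51 ≈ 1.6275.
Strong-case type's separating payoff: 483 − 7 × p* = 483 − 7 × (483 − 400)/51 = 483 − 581/51 ≈ 471.608.
Pooling payoff: 0.52 × 483 + 0.48 × 400 = 443.16.
Difference: 471.608 − 443.16 = 28.448, i.e. 28.4 to one decimal place.
The strong-case type prefers to separate.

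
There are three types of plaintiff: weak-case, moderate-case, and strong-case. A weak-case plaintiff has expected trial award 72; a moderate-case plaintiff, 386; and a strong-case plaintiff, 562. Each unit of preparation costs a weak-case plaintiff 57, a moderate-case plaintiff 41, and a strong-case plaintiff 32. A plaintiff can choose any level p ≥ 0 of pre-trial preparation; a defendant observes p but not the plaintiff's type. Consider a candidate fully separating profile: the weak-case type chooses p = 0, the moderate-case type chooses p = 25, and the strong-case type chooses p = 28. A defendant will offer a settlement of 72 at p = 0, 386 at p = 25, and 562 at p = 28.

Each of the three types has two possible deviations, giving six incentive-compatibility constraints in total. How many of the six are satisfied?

3

Moderate-case (own payoff 386 − 41×25 = -639): to p=0 gives 72 → profitable ✗; to p=28 gives 562 − 41×28 = -586 → profitable ✗.
Strong-case (own payoff 562 − 32×28 = -334): to p=0 gives 72 → profitable ✗; to p=25 gives 386 − 32×25 = -414 → no gain ✓.
Weak-case (own payoff 72): to p=25 gives 386 − 57×25 = -1039 → no gain ✓; to p=28 gives 562 − 57×28 = -1034 → no gain ✓.
3 of the 6 constraints hold; not an equilibrium.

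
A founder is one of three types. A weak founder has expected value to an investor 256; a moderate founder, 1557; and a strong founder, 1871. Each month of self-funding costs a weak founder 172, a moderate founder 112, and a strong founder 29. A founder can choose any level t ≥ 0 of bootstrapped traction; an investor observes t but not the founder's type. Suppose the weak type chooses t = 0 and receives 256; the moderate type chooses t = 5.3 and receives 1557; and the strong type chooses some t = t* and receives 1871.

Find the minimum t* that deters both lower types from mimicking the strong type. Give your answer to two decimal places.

9.39

Moderate type (on-path payoff 1557 − 112×5.3 = 963.4) won't mimic when 963.4 ≥ 1871 − 112·t*, i.e. t* ≥ 8.10.
Weak type (on-path payoff 256) won't mimic when 256 ≥ 1871 − 172·t*, i.e. t* ≥ 9.39.
Both must hold, so t* = max(9.39, 8.10) = 9.39. The weak type's constraint binds.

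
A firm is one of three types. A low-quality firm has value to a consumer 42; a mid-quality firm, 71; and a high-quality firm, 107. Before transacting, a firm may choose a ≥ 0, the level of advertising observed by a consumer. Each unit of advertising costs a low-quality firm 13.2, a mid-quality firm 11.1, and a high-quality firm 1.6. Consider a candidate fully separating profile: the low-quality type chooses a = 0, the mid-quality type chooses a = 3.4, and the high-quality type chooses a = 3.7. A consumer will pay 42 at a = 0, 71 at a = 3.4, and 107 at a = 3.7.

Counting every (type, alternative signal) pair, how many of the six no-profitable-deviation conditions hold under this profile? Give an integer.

Low-quality (own payoff 42): to a=3.4 gives 71 − 13.2×3.4 = 26.12 → no gain ✓; to a=3.7 gives 107 − 13.2×3.7 = 58.16 → profitable ✗.
High-quality (own payoff 107 − 1.6×3.7 = 101.08): to a=0 gives 42 → no gain ✓; to a=3.4 gives 71 − 1.6×3.4 = 65.56 → no gain ✓.
Mid-quality (own payoff 71 − 11.1×3.4 = 33.26): to a=0 gives 42 → profitable ✗; to a=3.7 gives 107 − 11.1×3.7 = 65.93 → profitable ✗.
3 of the 6 constraints hold; not an equilibrium.

3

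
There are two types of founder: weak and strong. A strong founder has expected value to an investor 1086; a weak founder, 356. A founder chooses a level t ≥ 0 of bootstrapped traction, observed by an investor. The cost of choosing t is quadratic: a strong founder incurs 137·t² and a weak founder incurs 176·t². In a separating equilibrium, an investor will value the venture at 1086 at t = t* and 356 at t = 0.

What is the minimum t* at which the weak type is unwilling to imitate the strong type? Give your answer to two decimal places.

The weak type at t = 0 receives 356; imitating at t* yields 1086 − 176·t*².
Indifference: 356 = 1086 − 176·t*², so t*² = (1086 − 356) / 176 ≈ 4.1477.
t* = √4.1477 ≈ 2.04.

2.04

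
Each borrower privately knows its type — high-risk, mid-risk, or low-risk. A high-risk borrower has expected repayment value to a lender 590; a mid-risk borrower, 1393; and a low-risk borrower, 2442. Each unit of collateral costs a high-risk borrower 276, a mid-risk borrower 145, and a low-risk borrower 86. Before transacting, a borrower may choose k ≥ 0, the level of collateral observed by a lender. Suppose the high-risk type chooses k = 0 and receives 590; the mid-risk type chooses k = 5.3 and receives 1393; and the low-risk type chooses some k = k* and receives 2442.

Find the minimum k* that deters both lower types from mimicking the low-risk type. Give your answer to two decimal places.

Mid-risk type (on-path payoff 1393 − 145×5.3 = 624.5) won't mimic when 624.5 ≥ 2442 − 145·k*, i.e. k* ≥ 12.53.
High-risk type (on-path payoff 590) won't mimic when 590 ≥ 2442 − 276·k*, i.e. k* ≥ 6.71.
Both must hold, so k* = max(6.71, 12.53) = 12.53. The mid-risk type's constraint binds.

12.53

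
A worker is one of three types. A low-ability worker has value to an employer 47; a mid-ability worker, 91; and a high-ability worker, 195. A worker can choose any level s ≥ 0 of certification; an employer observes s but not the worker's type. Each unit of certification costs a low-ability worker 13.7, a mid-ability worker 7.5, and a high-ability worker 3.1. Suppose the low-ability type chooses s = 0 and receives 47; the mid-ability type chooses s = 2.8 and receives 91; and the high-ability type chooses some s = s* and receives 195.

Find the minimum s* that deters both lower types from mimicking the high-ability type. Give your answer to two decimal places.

Low-ability type (on-path payoff 47) won't mimic when 47 ≥ 195 − 13.7·s*, i.e. s* ≥ 10.80.
Mid-ability type (on-path payoff 91 − 7.5×2.8 = 70) won't mimic when 70 ≥ 195 − 7.5·s*, i.e. s* ≥ 16.67.
Both must hold, so s* = max(10.80, 16.67) = 16.67. The mid-ability type's constraint binds.

16.67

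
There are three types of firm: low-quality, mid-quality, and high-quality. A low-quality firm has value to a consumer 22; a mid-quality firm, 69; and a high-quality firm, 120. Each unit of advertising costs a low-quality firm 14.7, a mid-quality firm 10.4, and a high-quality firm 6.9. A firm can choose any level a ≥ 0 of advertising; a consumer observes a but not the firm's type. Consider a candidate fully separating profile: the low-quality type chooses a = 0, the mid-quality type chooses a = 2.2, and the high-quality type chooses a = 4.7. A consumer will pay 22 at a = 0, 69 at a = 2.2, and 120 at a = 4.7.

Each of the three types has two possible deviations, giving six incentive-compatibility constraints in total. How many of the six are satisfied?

3

Mid-quality (own payoff 69 − 10.4×2.2 = 46.12): to a=0 gives 22 → no gain ✓; to a=4.7 gives 120 − 10.4×4.7 = 71.12 → profitable ✗.
Low-quality (own payoff 22): to a=2.2 gives 69 − 14.7×2.2 = 36.66 → profitable ✗; to a=4.7 gives 120 − 14.7×4.7 = 50.91 → profitable ✗.
High-quality (own payoff 120 − 6.9×4.7 = 87.57): to a=0 gives 22 → no gain ✓; to a=2.2 gives 69 − 6.9×2.2 = 53.82 → no gain ✓.
3 of the 6 constraints hold; not an equilibrium.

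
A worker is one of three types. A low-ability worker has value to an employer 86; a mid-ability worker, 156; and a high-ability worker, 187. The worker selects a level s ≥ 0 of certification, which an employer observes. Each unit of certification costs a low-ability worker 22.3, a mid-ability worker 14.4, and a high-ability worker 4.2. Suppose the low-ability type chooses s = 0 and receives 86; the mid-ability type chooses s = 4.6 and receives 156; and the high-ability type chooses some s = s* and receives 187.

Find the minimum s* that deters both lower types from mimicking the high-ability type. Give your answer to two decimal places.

6.75

Mid-ability type (on-path payoff 156 − 14.4×4.6 = 89.76) won't mimic when 89.76 ≥ 187 − 14.4·s*, i.e. s* ≥ 6.75.
Low-ability type (on-path payoff 86) won't mimic when 86 ≥ 187 − 22.3·s*, i.e. s* ≥ 4.53.
Both must hold, so s* = max(4.53, 6.75) = 6.75. The mid-ability type's constraint binds.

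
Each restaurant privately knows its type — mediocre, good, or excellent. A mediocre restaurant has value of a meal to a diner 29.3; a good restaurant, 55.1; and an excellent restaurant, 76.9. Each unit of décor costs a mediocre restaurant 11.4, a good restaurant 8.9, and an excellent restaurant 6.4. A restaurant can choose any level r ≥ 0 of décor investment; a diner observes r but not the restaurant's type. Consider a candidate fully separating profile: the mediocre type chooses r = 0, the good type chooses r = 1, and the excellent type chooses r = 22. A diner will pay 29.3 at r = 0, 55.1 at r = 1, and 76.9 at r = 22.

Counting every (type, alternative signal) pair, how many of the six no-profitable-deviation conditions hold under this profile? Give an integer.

3

Good (own payoff 55.1 − 8.9×1 = 46.2): to r=0 gives 29.3 → no gain ✓; to r=22 gives 76.9 − 8.9×22 = -118.9 → no gain ✓.
Excellent (own payoff 76.9 − 6.4×22 = -63.9): to r=0 gives 29.3 → profitable ✗; to r=1 gives 55.1 − 6.4×1 = 48.7 → profitable ✗.
Mediocre (own payoff 29.3): to r=1 gives 55.1 − 11.4×1 = 43.7 → profitable ✗; to r=22 gives 76.9 − 11.4×22 = -173.9 → no gain ✓.
3 of the 6 constraints hold; not an equilibrium.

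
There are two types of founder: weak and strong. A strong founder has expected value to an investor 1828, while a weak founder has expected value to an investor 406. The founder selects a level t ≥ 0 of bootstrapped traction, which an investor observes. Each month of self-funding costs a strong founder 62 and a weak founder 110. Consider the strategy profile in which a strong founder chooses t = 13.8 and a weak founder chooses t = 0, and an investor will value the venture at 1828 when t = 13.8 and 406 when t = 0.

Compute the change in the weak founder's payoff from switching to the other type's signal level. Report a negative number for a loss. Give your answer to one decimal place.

Playing t = 0 the weak founder receives 406.
Deviating to t = 13.8 brings payment 1828 at cost 110 × 13.8 = 1518, netting 310.
Gain from deviating: 310 − 406 = -96.0.
The gain is negative, so the weak type's incentive-compatibility constraint is satisfied.

-96.0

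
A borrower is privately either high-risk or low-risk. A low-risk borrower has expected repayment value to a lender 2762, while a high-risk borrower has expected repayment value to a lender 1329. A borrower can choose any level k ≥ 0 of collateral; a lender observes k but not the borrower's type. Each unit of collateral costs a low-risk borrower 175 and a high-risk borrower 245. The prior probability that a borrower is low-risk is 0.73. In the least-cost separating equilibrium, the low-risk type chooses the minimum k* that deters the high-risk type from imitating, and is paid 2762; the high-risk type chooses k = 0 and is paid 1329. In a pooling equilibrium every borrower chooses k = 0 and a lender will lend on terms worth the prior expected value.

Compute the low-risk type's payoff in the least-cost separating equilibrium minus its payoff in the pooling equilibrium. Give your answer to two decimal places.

-636.66

Least-cost separating signal: k* solves 1329 = 2762 − 245·k*, so k* = (2762 − 1329)/245 ≈ 5.8490.
Low-risk type's separating payoff: 2762 − 175 × k* = 2762 − 175 × (2762 − 1329)/245 = 2762 − 250775/245 ≈ 1738.4286.
Pooling payoff: 0.73 × 2762 + 0.27 × 1329 = 2375.09.
Difference: 1738.4286 − 2375.09 = -636.6614, i.e. -636.66 to two decimal places.
The low-risk type would prefer the pooling outcome.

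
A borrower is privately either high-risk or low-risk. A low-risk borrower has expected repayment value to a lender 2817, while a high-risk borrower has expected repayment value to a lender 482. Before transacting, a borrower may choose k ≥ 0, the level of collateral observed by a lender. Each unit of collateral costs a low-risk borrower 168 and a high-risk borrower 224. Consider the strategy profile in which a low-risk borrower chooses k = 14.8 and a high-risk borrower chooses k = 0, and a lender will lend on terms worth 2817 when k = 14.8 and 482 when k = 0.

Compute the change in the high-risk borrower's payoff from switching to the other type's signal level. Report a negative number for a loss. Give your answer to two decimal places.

-980.20

Playing k = 0 the high-risk borrower receives 482.
Deviating to k = 14.8 brings payment 2817 at cost 224 × 14.8 = 3315.2, netting -498.2.
Gain from deviating: -498.2 − 482 = -980.20.
The gain is negative, so the high-risk type's incentive-compatibility constraint is satisfied.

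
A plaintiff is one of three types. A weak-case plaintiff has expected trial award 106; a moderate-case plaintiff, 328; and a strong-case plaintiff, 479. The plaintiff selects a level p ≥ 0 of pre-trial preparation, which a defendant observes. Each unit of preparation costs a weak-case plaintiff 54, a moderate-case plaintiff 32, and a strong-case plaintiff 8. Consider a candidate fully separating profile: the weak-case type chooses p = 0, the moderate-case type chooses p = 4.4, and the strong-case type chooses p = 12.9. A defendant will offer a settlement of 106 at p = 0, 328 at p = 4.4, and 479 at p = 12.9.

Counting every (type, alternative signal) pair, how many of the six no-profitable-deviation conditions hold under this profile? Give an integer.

Moderate-case (own payoff 328 − 32×4.4 = 187.2): to p=0 gives 106 → no gain ✓; to p=12.9 gives 479 − 32×12.9 = 66.2 → no gain ✓.
Weak-case (own payoff 106): to p=4.4 gives 328 − 54×4.4 = 90.4 → no gain ✓; to p=12.9 gives 479 − 54×12.9 = -217.6 → no gain ✓.
Strong-case (own payoff 479 − 8×12.9 = 375.8): to p=0 gives 106 → no gain ✓; to p=4.4 gives 328 − 8×4.4 = 292.8 → no gain ✓.
6 of the 6 constraints hold; this profile is a separating equilibrium.

6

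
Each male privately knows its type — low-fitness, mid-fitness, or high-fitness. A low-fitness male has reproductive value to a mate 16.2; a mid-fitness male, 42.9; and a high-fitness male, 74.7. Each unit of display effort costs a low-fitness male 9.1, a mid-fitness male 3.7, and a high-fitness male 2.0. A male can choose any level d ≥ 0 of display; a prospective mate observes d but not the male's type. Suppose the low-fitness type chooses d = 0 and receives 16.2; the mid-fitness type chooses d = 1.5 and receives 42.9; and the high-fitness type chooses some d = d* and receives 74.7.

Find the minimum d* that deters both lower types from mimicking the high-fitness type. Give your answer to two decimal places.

Mid-fitness type (on-path payoff 42.9 − 3.7×1.5 = 37.35) won't mimic when 37.35 ≥ 74.7 − 3.7·d*, i.e. d* ≥ 10.09.
Low-fitness type (on-path payoff 16.2) won't mimic when 16.2 ≥ 74.7 − 9.1·d*, i.e. d* ≥ 6.43.
Both must hold, so d* = max(6.43, 10.09) = 10.09. The mid-fitness type's constraint binds.

10.09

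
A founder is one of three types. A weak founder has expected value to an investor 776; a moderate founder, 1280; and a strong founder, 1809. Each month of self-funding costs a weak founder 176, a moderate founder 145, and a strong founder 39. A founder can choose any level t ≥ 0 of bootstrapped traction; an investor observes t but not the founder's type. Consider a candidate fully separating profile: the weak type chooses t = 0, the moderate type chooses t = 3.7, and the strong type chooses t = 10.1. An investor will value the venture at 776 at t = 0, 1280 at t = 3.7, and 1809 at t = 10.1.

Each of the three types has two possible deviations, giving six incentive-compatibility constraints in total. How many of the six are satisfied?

Moderate (own payoff 1280 − 145×3.7 = 743.5): to t=0 gives 776 → profitable ✗; to t=10.1 gives 1809 − 145×10.1 = 344.5 → no gain ✓.
Weak (own payoff 776): to t=3.7 gives 1280 − 176×3.7 = 628.8 → no gain ✓; to t=10.1 gives 1809 − 176×10.1 = 31.4 → no gain ✓.
Strong (own payoff 1809 − 39×10.1 = 1415.1): to t=0 gives 776 → no gain ✓; to t=3.7 gives 1280 − 39×3.7 = 1135.7 → no gain ✓.
5 of the 6 constraints hold; not an equilibrium.

5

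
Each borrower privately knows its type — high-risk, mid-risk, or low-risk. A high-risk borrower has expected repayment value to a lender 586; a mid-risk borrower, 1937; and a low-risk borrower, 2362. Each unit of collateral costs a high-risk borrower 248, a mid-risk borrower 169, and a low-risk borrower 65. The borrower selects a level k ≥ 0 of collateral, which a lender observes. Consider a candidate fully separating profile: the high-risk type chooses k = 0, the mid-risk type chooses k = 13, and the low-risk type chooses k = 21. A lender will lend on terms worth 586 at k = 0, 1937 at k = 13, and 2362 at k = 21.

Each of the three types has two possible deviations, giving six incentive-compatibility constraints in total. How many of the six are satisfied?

4

High-risk (own payoff 586): to k=13 gives 1937 − 248×13 = -1287 → no gain ✓; to k=21 gives 2362 − 248×21 = -2846 → no gain ✓.
Low-risk (own payoff 2362 − 65×21 = 997): to k=0 gives 586 → no gain ✓; to k=13 gives 1937 − 65×13 = 1092 → profitable ✗.
Mid-risk (own payoff 1937 − 169×13 = -260): to k=0 gives 586 → profitable ✗; to k=21 gives 2362 − 169×21 = -1187 → no gain ✓.
4 of the 6 constraints hold; not an equilibrium.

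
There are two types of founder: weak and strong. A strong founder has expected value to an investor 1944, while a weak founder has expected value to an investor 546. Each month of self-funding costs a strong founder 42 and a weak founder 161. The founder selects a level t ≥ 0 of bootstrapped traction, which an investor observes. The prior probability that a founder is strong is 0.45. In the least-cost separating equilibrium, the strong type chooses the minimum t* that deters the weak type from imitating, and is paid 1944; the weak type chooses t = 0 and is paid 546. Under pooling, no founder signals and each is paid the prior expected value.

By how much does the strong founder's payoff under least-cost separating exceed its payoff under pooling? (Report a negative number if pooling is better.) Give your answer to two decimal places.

404.20

Least-cost separating signal: t* solves 546 = 1944 − 161·t*, so t* = (1944 − 546)/161 ≈ 8.6832.
Strong type's separating payoff: 1944 − 42 × t* = 1944 − 42 × (1944 − 546)/161 = 1944 − 58716/161 ≈ 1579.3043.
Pooling payoff: 0.45 × 1944 + 0.55 × 546 = 1175.1.
Difference: 1579.3043 − 1175.1 = 404.2043, i.e. 404.20 to two decimal places.
The strong type prefers to separate.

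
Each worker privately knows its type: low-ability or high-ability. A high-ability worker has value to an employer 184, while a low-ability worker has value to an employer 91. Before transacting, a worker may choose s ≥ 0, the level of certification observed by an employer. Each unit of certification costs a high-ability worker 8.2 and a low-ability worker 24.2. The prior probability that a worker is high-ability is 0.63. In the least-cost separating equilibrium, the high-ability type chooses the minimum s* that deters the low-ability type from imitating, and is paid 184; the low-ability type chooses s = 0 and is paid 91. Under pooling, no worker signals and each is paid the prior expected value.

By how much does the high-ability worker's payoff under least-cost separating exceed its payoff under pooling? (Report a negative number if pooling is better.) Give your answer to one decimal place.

Least-cost separating signal: s* solves 91 = 184 − 24.2·s*, so s* = (184 − 91)/24.2 ≈ 3.8430.
High-ability type's separating payoff: 184 − 8.2 × s* = 184 − 8.2 × (184 − 91)/24.2 = 184 − 762.6/24.2 ≈ 152.488.
Pooling payoff: 0.63 × 184 + 0.37 × 91 = 149.59.
Difference: 152.488 − 149.59 = 2.898, i.e. 2.9 to one decimal place.
The high-ability type prefers to separate.

2.9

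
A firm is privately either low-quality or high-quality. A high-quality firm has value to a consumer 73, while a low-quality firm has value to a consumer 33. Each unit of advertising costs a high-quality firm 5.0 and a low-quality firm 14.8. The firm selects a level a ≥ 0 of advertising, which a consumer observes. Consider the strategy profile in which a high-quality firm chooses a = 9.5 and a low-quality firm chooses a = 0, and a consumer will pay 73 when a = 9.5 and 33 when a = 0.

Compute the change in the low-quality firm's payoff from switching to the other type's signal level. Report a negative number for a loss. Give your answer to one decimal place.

Playing a = 0 the low-quality firm receives 33.
Deviating to a = 9.5 brings payment 73 at cost 14.8 × 9.5 = 140.6, netting -67.6.
Gain from deviating: -67.6 − 33 = -100.6.
The gain is negative, so the low-quality type's incentive-compatibility constraint is satisfied.

-100.6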